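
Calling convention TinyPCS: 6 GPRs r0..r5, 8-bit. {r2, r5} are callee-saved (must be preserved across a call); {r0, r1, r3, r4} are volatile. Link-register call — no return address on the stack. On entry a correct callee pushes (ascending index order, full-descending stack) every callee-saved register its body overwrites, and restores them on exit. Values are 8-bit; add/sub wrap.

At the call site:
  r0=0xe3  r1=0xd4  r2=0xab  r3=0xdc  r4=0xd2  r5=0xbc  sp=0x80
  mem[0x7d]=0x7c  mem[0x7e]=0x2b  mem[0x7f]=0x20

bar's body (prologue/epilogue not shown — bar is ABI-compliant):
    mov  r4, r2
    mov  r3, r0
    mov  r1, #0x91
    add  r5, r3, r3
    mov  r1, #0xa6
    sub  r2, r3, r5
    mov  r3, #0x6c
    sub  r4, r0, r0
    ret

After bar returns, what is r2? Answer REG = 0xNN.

prologue: push r2 → mem[0x7f]=0xab, sp=0x7f
prologue: push r5 → mem[0x7e]=0xbc, sp=0x7e
body[0] mov  r4, r2 → r4=0xab
body[1] mov  r3, r0 → r3=0xe3
body[2] mov  r1, #0x91 → r1=0x91
body[3] add  r5, r3, r3 → r5=0xc6
body[4] mov  r1, #0xa6 → r1=0xa6
body[5] sub  r2, r3, r5 → r2=0x1d
body[6] mov  r3, #0x6c → r3=0x6c
body[7] sub  r4, r0, r0 → r4=0x00
epilogue: pop r5=0xbc, sp=0x7f
epilogue: pop r2=0xab, sp=0x80
r2 is callee-saved → restored

REG = 0xab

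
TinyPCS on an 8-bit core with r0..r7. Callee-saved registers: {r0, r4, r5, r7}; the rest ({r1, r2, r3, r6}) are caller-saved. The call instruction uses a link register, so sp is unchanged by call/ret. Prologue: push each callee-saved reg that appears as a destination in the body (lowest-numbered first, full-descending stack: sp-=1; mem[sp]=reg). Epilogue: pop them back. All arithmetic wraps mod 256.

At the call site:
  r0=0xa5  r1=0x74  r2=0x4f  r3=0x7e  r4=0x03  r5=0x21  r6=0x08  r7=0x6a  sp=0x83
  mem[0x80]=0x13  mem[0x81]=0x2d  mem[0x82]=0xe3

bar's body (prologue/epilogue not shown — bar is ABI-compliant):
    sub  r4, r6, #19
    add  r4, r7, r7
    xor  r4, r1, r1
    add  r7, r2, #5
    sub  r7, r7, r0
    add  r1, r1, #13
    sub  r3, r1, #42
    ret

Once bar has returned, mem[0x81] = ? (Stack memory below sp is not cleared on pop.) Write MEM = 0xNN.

prologue: push r4 -> mem[0x82]=0x03, sp=0x82
prologue: push r7 -> mem[0x81]=0x6a, sp=0x81
body[0] sub  r4, r6, #19 -> r4=0xf5
body[1] add  r4, r7, r7 -> r4=0xd4
body[2] xor  r4, r1, r1 -> r4=0x00
body[3] add  r7, r2, #5 -> r7=0x54
body[4] sub  r7, r7, r0 -> r7=0xaf
body[5] add  r1, r1, #13 -> r1=0x81
body[6] sub  r3, r1, #42 -> r3=0x57
epilogue: pop r7=0x6a, sp=0x82
epilogue: pop r4=0x03, sp=0x83
prologue pushed ['r4', 'r7'] at ['0x82', '0x81']

MEM = 0x6a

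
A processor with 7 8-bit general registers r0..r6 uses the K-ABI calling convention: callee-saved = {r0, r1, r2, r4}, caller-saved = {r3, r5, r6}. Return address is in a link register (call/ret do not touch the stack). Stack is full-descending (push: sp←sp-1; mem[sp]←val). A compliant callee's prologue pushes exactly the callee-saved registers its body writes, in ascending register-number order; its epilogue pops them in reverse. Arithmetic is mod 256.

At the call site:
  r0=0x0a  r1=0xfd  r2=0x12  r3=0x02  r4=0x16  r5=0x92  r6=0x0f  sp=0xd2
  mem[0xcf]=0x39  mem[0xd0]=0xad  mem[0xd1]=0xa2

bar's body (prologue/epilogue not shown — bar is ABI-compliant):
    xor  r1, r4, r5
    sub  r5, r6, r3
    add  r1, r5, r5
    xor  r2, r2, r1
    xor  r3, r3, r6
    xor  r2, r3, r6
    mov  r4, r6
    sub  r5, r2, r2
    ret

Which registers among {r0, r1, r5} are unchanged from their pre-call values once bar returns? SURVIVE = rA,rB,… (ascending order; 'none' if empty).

prologue: push r1 → mem[0xd1]=0xfd, sp=0xd1
prologue: push r2 → mem[0xd0]=0x12, sp=0xd0
prologue: push r4 → mem[0xcf]=0x16, sp=0xcf
body[0] xor  r1, r4, r5 → r1=0x84
body[1] sub  r5, r6, r3 → r5=0x0d
body[2] add  r1, r5, r5 → r1=0x1a
body[3] xor  r2, r2, r1 → r2=0x08
body[4] xor  r3, r3, r6 → r3=0x0d
body[5] xor  r2, r3, r6 → r2=0x02
body[6] mov  r4, r6 → r4=0x0f
body[7] sub  r5, r2, r2 → r5=0x00
epilogue: pop r4=0x16, sp=0xd0
epilogue: pop r2=0x12, sp=0xd1
epilogue: pop r1=0xfd, sp=0xd2
r0: callee-saved, written=False
r1: callee-saved, written=True
r5: caller-saved, written=True

SURVIVE = r0,r1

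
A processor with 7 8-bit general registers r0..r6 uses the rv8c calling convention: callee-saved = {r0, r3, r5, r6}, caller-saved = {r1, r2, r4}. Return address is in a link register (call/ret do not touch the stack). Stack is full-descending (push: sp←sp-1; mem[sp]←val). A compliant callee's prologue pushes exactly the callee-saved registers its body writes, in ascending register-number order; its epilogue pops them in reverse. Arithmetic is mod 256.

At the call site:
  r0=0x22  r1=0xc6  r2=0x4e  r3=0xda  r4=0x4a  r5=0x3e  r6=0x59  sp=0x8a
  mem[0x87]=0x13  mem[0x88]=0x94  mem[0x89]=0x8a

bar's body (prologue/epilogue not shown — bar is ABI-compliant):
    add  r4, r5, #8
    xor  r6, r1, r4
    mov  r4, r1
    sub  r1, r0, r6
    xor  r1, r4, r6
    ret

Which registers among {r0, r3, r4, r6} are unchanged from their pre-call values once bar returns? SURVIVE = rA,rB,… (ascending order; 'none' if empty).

prologue: push r6 -> mem[0x89]=0x59, sp=0x89
body[0] add  r4, r5, #8 -> r4=0x46
body[1] xor  r6, r1, r4 -> r6=0x80
body[2] mov  r4, r1 -> r4=0xc6
body[3] sub  r1, r0, r6 -> r1=0xa2
body[4] xor  r1, r4, r6 -> r1=0x46
epilogue: pop r6=0x59, sp=0x8a
r0: callee-saved, written=False
r3: callee-saved, written=False
r4: caller-saved, written=True
r6: callee-saved, written=True

SURVIVE = r0,r3,r6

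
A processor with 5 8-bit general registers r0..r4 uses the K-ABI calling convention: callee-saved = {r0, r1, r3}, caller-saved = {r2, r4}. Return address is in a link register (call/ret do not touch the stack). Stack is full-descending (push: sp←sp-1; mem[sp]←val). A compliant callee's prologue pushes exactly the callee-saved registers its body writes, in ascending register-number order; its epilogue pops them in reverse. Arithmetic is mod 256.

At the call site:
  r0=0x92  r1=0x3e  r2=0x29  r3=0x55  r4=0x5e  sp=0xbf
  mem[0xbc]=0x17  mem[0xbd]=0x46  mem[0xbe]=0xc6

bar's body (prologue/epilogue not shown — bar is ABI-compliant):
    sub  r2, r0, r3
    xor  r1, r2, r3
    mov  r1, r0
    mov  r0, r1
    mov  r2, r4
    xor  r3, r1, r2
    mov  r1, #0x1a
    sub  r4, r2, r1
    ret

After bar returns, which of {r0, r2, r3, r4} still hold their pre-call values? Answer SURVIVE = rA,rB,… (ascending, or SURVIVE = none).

SURVIVE = r0,r3

prologue: push r0 → mem[0xbe]=0x92, sp=0xbe
prologue: push r1 → mem[0xbd]=0x3e, sp=0xbd
prologue: push r3 → mem[0xbc]=0x55, sp=0xbc
body[0] sub  r2, r0, r3 → r2=0x3d
body[1] xor  r1, r2, r3 → r1=0x68
body[2] mov  r1, r0 → r1=0x92
body[3] mov  r0, r1 → r0=0x92
body[4] mov  r2, r4 → r2=0x5e
body[5] xor  r3, r1, r2 → r3=0xcc
body[6] mov  r1, #0x1a → r1=0x1a
body[7] sub  r4, r2, r1 → r4=0x44
epilogue: pop r3=0x55, sp=0xbd
epilogue: pop r1=0x3e, sp=0xbe
epilogue: pop r0=0x92, sp=0xbf
r0: callee-saved, written=True
r2: caller-saved, written=True
r3: callee-saved, written=True
r4: caller-saved, written=True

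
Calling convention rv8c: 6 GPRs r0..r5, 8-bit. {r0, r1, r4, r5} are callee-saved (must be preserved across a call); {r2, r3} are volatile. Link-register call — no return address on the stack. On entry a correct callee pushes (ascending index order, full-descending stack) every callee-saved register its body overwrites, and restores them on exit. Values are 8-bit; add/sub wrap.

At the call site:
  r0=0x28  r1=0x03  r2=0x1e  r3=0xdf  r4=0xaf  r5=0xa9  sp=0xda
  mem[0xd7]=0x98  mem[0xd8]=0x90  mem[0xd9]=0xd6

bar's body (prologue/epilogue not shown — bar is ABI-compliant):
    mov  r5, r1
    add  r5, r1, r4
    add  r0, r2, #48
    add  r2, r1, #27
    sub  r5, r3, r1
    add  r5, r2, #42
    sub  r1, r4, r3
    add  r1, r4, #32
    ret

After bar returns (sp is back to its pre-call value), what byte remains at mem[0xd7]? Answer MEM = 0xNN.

prologue: push r0 -> mem[0xd9]=0x28, sp=0xd9
prologue: push r1 -> mem[0xd8]=0x03, sp=0xd8
prologue: push r5 -> mem[0xd7]=0xa9, sp=0xd7
body[0] mov  r5, r1 -> r5=0x03
body[1] add  r5, r1, r4 -> r5=0xb2
body[2] add  r0, r2, #48 -> r0=0x4e
body[3] add  r2, r1, #27 -> r2=0x1e
body[4] sub  r5, r3, r1 -> r5=0xdc
body[5] add  r5, r2, #42 -> r5=0x48
body[6] sub  r1, r4, r3 -> r1=0xd0
body[7] add  r1, r4, #32 -> r1=0xcf
epilogue: pop r5=0xa9, sp=0xd8
epilogue: pop r1=0x03, sp=0xd9
epilogue: pop r0=0x28, sp=0xda
prologue pushed ['r0', 'r1', 'r5'] at ['0xd9', '0xd8', '0xd7']

MEM = 0xa9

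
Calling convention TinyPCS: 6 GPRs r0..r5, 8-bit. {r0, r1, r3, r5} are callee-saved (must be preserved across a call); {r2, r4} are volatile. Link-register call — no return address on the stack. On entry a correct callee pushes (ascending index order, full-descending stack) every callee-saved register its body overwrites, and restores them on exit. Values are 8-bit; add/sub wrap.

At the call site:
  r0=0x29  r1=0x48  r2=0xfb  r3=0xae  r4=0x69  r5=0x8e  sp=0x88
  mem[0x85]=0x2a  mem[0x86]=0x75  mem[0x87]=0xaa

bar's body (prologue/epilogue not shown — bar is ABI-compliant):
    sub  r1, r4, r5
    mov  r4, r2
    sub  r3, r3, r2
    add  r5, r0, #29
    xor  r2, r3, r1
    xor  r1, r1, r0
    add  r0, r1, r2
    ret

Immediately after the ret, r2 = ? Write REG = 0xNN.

prologue: push r0 -> mem[0x87]=0x29, sp=0x87
prologue: push r1 -> mem[0x86]=0x48, sp=0x86
prologue: push r3 -> mem[0x85]=0xae, sp=0x85
prologue: push r5 -> mem[0x84]=0x8e, sp=0x84
body[0] sub  r1, r4, r5 -> r1=0xdb
body[1] mov  r4, r2 -> r4=0xfb
body[2] sub  r3, r3, r2 -> r3=0xb3
body[3] add  r5, r0, #29 -> r5=0x46
body[4] xor  r2, r3, r1 -> r2=0x68
body[5] xor  r1, r1, r0 -> r1=0xf2
body[6] add  r0, r1, r2 -> r0=0x5a
epilogue: pop r5=0x8e, sp=0x85
epilogue: pop r3=0xae, sp=0x86
epilogue: pop r1=0x48, sp=0x87
epilogue: pop r0=0x29, sp=0x88
r2 is caller-saved -> body value

REG = 0x68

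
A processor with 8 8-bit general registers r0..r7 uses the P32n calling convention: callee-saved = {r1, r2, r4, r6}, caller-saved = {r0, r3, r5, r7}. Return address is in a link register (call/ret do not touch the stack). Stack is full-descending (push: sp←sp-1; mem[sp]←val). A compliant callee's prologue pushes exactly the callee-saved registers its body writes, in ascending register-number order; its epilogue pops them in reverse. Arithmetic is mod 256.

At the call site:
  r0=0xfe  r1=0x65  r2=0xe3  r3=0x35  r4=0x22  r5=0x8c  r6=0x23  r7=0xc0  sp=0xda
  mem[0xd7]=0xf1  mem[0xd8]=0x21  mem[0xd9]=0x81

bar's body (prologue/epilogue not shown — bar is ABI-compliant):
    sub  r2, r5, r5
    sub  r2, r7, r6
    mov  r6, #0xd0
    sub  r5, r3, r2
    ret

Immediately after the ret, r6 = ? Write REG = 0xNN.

REG = 0x23

prologue: push r2 → mem[0xd9]=0xe3, sp=0xd9
prologue: push r6 → mem[0xd8]=0x23, sp=0xd8
body[0] sub  r2, r5, r5 → r2=0x00
body[1] sub  r2, r7, r6 → r2=0x9d
body[2] mov  r6, #0xd0 → r6=0xd0
body[3] sub  r5, r3, r2 → r5=0x98
epilogue: pop r6=0x23, sp=0xd9
epilogue: pop r2=0xe3, sp=0xda
r6 is callee-saved → restored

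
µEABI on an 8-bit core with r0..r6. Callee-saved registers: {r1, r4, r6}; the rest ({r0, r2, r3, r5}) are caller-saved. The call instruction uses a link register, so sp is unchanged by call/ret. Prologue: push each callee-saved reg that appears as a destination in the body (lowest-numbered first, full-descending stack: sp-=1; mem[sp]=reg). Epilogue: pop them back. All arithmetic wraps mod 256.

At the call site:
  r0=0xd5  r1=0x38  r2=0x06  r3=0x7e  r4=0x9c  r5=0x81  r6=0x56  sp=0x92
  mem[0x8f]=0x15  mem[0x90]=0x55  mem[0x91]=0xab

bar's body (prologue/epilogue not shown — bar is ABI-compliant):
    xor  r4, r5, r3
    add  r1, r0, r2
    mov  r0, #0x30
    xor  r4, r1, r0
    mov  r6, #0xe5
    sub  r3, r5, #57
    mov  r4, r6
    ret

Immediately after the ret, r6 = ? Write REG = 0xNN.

REG = 0x56

prologue: push r1 → mem[0x91]=0x38, sp=0x91
prologue: push r4 → mem[0x90]=0x9c, sp=0x90
prologue: push r6 → mem[0x8f]=0x56, sp=0x8f
body[0] xor  r4, r5, r3 → r4=0xff
body[1] add  r1, r0, r2 → r1=0xdb
body[2] mov  r0, #0x30 → r0=0x30
body[3] xor  r4, r1, r0 → r4=0xeb
body[4] mov  r6, #0xe5 → r6=0xe5
body[5] sub  r3, r5, #57 → r3=0x48
body[6] mov  r4, r6 → r4=0xe5
epilogue: pop r6=0x56, sp=0x90
epilogue: pop r4=0x9c, sp=0x91
epilogue: pop r1=0x38, sp=0x92
r6 is callee-saved → restored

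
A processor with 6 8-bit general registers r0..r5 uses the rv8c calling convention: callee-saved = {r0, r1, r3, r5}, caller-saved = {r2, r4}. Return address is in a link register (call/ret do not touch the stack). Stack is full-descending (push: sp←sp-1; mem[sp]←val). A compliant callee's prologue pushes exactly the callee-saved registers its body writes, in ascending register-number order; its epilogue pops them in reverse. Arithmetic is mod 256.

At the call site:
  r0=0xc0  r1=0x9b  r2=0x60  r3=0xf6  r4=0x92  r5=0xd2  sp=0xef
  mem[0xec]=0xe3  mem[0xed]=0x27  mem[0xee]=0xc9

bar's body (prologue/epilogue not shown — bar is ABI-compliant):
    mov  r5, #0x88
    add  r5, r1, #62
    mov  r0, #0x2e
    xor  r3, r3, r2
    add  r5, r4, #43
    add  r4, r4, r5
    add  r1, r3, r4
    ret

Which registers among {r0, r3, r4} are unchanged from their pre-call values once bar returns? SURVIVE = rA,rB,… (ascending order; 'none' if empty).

SURVIVE = r0,r3

prologue: push r0 -> mem[0xee]=0xc0, sp=0xee
prologue: push r1 -> mem[0xed]=0x9b, sp=0xed
prologue: push r3 -> mem[0xec]=0xf6, sp=0xec
prologue: push r5 -> mem[0xeb]=0xd2, sp=0xeb
body[0] mov  r5, #0x88 -> r5=0x88
body[1] add  r5, r1, #62 -> r5=0xd9
body[2] mov  r0, #0x2e -> r0=0x2e
body[3] xor  r3, r3, r2 -> r3=0x96
body[4] add  r5, r4, #43 -> r5=0xbd
body[5] add  r4, r4, r5 -> r4=0x4f
body[6] add  r1, r3, r4 -> r1=0xe5
epilogue: pop r5=0xd2, sp=0xec
epilogue: pop r3=0xf6, sp=0xed
epilogue: pop r1=0x9b, sp=0xee
epilogue: pop r0=0xc0, sp=0xef
r0: callee-saved, written=True
r3: callee-saved, written=True
r4: caller-saved, written=True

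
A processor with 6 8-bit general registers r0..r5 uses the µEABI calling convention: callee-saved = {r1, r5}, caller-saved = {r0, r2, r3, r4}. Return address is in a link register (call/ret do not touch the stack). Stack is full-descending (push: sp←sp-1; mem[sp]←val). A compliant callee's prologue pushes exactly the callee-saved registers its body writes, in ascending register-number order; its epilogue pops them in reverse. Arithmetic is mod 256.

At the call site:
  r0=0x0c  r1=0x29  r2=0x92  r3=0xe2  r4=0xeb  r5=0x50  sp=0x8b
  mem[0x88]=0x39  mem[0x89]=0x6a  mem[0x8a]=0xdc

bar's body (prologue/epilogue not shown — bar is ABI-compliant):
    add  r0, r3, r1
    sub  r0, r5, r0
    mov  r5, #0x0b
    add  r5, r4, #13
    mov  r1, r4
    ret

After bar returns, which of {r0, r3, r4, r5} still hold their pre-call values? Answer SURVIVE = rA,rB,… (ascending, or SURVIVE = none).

SURVIVE = r3,r4,r5

prologue: push r1 → mem[0x8a]=0x29, sp=0x8a
prologue: push r5 → mem[0x89]=0x50, sp=0x89
body[0] add  r0, r3, r1 → r0=0x0b
body[1] sub  r0, r5, r0 → r0=0x45
body[2] mov  r5, #0x0b → r5=0x0b
body[3] add  r5, r4, #13 → r5=0xf8
body[4] mov  r1, r4 → r1=0xeb
epilogue: pop r5=0x50, sp=0x8a
epilogue: pop r1=0x29, sp=0x8b
r0: caller-saved, written=True
r3: caller-saved, written=False
r4: caller-saved, written=False
r5: callee-saved, written=True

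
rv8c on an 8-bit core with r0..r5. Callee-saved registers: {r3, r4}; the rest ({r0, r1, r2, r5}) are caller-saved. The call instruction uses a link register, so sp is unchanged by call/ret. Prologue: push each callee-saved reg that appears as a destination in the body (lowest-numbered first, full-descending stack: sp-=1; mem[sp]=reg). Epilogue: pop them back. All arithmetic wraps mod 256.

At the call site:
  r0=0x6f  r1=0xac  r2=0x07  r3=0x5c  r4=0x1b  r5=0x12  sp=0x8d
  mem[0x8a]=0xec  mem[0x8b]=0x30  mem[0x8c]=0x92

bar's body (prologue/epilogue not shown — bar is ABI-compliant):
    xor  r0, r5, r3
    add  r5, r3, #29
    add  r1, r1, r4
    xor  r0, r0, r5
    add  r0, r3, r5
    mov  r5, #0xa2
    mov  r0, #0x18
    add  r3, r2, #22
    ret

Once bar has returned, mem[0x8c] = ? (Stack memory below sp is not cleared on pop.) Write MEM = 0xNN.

MEM = 0x5c

prologue: push r3 -> mem[0x8c]=0x5c, sp=0x8c
body[0] xor  r0, r5, r3 -> r0=0x4e
body[1] add  r5, r3, #29 -> r5=0x79
body[2] add  r1, r1, r4 -> r1=0xc7
body[3] xor  r0, r0, r5 -> r0=0x37
body[4] add  r0, r3, r5 -> r0=0xd5
body[5] mov  r5, #0xa2 -> r5=0xa2
body[6] mov  r0, #0x18 -> r0=0x18
body[7] add  r3, r2, #22 -> r3=0x1d
epilogue: pop r3=0x5c, sp=0x8d
prologue pushed ['r3'] at ['0x8c']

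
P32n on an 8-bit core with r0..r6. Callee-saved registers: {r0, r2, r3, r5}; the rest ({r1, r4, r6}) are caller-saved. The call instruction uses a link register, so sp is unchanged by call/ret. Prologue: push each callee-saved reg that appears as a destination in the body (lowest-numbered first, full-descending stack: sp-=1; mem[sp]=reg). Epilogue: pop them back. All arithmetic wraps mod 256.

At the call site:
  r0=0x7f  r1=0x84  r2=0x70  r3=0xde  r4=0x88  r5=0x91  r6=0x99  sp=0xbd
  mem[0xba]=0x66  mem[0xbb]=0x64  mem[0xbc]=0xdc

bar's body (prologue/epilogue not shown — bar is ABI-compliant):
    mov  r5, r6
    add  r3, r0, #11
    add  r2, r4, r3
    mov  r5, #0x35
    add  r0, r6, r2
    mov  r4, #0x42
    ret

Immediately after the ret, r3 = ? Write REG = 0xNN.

REG = 0xde

prologue: push r0 -> mem[0xbc]=0x7f, sp=0xbc
prologue: push r2 -> mem[0xbb]=0x70, sp=0xbb
prologue: push r3 -> mem[0xba]=0xde, sp=0xba
prologue: push r5 -> mem[0xb9]=0x91, sp=0xb9
body[0] mov  r5, r6 -> r5=0x99
body[1] add  r3, r0, #11 -> r3=0x8a
body[2] add  r2, r4, r3 -> r2=0x12
body[3] mov  r5, #0x35 -> r5=0x35
body[4] add  r0, r6, r2 -> r0=0xab
body[5] mov  r4, #0x42 -> r4=0x42
epilogue: pop r5=0x91, sp=0xba
epilogue: pop r3=0xde, sp=0xbb
epilogue: pop r2=0x70, sp=0xbc
epilogue: pop r0=0x7f, sp=0xbd
r3 is callee-saved -> restored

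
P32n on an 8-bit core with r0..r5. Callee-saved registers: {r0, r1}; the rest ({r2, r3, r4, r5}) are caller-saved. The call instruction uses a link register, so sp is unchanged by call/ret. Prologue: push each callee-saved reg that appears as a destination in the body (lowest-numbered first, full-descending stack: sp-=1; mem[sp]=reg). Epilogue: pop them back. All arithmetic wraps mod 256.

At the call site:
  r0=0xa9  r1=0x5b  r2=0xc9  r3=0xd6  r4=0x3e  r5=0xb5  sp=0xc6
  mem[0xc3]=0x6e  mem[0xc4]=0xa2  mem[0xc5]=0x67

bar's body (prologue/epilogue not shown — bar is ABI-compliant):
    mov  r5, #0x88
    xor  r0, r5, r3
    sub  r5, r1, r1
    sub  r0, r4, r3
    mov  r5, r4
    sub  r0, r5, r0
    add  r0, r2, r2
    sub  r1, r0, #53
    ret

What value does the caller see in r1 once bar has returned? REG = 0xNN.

prologue: push r0 → mem[0xc5]=0xa9, sp=0xc5
prologue: push r1 → mem[0xc4]=0x5b, sp=0xc4
body[0] mov  r5, #0x88 → r5=0x88
body[1] xor  r0, r5, r3 → r0=0x5e
body[2] sub  r5, r1, r1 → r5=0x00
body[3] sub  r0, r4, r3 → r0=0x68
body[4] mov  r5, r4 → r5=0x3e
body[5] sub  r0, r5, r0 → r0=0xd6
body[6] add  r0, r2, r2 → r0=0x92
body[7] sub  r1, r0, #53 → r1=0x5d
epilogue: pop r1=0x5b, sp=0xc5
epilogue: pop r0=0xa9, sp=0xc6
r1 is callee-saved → restored

REG = 0x5b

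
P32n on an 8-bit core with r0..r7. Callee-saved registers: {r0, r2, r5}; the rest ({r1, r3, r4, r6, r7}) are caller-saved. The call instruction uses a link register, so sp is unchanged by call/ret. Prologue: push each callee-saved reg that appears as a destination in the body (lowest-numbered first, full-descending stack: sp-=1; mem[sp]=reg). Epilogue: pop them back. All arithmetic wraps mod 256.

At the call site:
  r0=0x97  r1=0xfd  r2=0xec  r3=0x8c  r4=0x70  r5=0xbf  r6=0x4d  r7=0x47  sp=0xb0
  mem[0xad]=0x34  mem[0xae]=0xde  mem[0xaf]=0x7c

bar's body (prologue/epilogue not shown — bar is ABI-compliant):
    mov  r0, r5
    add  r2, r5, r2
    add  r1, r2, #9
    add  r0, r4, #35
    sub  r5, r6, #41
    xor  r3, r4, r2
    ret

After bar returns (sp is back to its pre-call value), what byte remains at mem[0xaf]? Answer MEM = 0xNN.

prologue: push r0 -> mem[0xaf]=0x97, sp=0xaf
prologue: push r2 -> mem[0xae]=0xec, sp=0xae
prologue: push r5 -> mem[0xad]=0xbf, sp=0xad
body[0] mov  r0, r5 -> r0=0xbf
body[1] add  r2, r5, r2 -> r2=0xab
body[2] add  r1, r2, #9 -> r1=0xb4
body[3] add  r0, r4, #35 -> r0=0x93
body[4] sub  r5, r6, #41 -> r5=0x24
body[5] xor  r3, r4, r2 -> r3=0xdb
epilogue: pop r5=0xbf, sp=0xae
epilogue: pop r2=0xec, sp=0xaf
epilogue: pop r0=0x97, sp=0xb0
prologue pushed ['r0', 'r2', 'r5'] at ['0xaf', '0xae', '0xad']

MEM = 0x97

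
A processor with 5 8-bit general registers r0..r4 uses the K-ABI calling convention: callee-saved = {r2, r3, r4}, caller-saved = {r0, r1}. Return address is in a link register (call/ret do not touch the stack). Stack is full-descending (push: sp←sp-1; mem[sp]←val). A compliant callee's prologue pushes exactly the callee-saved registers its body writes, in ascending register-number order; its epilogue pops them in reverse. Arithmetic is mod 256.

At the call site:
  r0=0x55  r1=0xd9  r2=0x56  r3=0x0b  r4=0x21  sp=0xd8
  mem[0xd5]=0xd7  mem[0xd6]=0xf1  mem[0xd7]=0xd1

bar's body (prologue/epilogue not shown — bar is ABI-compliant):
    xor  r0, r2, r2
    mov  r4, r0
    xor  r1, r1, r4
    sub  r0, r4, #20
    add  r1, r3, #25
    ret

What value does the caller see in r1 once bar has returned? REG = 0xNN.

REG = 0x24

prologue: push r4 -> mem[0xd7]=0x21, sp=0xd7
body[0] xor  r0, r2, r2 -> r0=0x00
body[1] mov  r4, r0 -> r4=0x00
body[2] xor  r1, r1, r4 -> r1=0xd9
body[3] sub  r0, r4, #20 -> r0=0xec
body[4] add  r1, r3, #25 -> r1=0x24
epilogue: pop r4=0x21, sp=0xd8
r1 is caller-saved -> body value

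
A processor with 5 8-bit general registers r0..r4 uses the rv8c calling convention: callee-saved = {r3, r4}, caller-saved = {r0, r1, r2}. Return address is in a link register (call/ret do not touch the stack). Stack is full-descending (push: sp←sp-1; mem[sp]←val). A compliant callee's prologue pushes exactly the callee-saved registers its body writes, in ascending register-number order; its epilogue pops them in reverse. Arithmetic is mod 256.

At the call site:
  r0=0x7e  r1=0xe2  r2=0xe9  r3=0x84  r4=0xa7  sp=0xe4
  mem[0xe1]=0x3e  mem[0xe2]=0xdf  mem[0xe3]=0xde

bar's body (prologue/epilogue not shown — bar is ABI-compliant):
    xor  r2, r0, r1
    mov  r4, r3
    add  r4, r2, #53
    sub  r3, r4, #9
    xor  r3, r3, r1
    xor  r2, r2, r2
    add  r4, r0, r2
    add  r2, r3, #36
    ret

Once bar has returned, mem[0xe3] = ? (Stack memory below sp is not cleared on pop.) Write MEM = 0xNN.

MEM = 0x84

prologue: push r3 → mem[0xe3]=0x84, sp=0xe3
prologue: push r4 → mem[0xe2]=0xa7, sp=0xe2
body[0] xor  r2, r0, r1 → r2=0x9c
body[1] mov  r4, r3 → r4=0x84
body[2] add  r4, r2, #53 → r4=0xd1
body[3] sub  r3, r4, #9 → r3=0xc8
body[4] xor  r3, r3, r1 → r3=0x2a
body[5] xor  r2, r2, r2 → r2=0x00
body[6] add  r4, r0, r2 → r4=0x7e
body[7] add  r2, r3, #36 → r2=0x4e
epilogue: pop r4=0xa7, sp=0xe3
epilogue: pop r3=0x84, sp=0xe4
prologue pushed ['r3', 'r4'] at ['0xe3', '0xe2']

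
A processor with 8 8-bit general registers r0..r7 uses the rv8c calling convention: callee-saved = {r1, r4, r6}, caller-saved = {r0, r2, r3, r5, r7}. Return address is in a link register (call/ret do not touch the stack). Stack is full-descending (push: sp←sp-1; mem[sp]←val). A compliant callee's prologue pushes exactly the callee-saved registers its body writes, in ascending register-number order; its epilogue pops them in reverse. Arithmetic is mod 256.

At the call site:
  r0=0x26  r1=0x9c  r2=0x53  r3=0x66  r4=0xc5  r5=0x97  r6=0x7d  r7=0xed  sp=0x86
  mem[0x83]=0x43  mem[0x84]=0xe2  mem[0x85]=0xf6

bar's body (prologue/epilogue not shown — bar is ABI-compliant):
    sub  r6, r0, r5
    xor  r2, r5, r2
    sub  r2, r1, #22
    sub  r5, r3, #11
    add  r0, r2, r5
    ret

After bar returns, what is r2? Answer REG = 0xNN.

prologue: push r6 → mem[0x85]=0x7d, sp=0x85
body[0] sub  r6, r0, r5 → r6=0x8f
body[1] xor  r2, r5, r2 → r2=0xc4
body[2] sub  r2, r1, #22 → r2=0x86
body[3] sub  r5, r3, #11 → r5=0x5b
body[4] add  r0, r2, r5 → r0=0xe1
epilogue: pop r6=0x7d, sp=0x86
r2 is caller-saved → body value

REG = 0x86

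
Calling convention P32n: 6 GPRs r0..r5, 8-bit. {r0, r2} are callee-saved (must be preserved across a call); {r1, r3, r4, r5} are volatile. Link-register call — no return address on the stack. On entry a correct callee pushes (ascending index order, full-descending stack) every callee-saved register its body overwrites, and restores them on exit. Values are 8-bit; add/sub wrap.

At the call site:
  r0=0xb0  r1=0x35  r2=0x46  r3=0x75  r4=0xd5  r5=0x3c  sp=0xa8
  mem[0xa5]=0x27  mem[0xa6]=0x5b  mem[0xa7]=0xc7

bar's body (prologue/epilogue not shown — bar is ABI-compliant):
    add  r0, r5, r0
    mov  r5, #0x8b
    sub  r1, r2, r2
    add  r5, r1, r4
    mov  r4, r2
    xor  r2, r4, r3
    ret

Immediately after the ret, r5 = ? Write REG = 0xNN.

REG = 0xd5

prologue: push r0 → mem[0xa7]=0xb0, sp=0xa7
prologue: push r2 → mem[0xa6]=0x46, sp=0xa6
body[0] add  r0, r5, r0 → r0=0xec
body[1] mov  r5, #0x8b → r5=0x8b
body[2] sub  r1, r2, r2 → r1=0x00
body[3] add  r5, r1, r4 → r5=0xd5
body[4] mov  r4, r2 → r4=0x46
body[5] xor  r2, r4, r3 → r2=0x33
epilogue: pop r2=0x46, sp=0xa7
epilogue: pop r0=0xb0, sp=0xa8
r5 is caller-saved → body value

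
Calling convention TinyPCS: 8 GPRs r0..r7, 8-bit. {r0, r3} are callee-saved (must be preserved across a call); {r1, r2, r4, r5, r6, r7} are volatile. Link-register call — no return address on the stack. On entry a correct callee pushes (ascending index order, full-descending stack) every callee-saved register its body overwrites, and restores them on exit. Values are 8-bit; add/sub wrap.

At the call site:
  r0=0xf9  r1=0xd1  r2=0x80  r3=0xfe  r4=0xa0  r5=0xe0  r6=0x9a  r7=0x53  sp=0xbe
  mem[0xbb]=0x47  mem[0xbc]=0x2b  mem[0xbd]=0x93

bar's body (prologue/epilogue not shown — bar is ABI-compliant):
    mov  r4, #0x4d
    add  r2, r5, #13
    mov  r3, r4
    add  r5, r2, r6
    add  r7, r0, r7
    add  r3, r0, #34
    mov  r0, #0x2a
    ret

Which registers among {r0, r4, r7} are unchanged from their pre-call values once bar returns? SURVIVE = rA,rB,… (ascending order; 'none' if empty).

prologue: push r0 → mem[0xbd]=0xf9, sp=0xbd
prologue: push r3 → mem[0xbc]=0xfe, sp=0xbc
body[0] mov  r4, #0x4d → r4=0x4d
body[1] add  r2, r5, #13 → r2=0xed
body[2] mov  r3, r4 → r3=0x4d
body[3] add  r5, r2, r6 → r5=0x87
body[4] add  r7, r0, r7 → r7=0x4c
body[5] add  r3, r0, #34 → r3=0x1b
body[6] mov  r0, #0x2a → r0=0x2a
epilogue: pop r3=0xfe, sp=0xbd
epilogue: pop r0=0xf9, sp=0xbe
r0: callee-saved, written=True
r4: caller-saved, written=True
r7: caller-saved, written=True

SURVIVE = r0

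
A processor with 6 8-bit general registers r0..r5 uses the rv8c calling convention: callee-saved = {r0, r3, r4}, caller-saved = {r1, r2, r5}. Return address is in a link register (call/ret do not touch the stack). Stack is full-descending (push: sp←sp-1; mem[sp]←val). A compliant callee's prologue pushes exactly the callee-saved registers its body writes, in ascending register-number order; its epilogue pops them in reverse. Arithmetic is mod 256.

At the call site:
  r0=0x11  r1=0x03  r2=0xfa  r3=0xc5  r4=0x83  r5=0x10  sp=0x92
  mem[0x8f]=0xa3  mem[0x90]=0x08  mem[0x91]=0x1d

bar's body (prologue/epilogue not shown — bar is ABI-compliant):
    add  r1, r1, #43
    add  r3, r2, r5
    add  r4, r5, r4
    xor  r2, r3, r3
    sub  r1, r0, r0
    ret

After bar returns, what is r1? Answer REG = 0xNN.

REG = 0x00

prologue: push r3 → mem[0x91]=0xc5, sp=0x91
prologue: push r4 → mem[0x90]=0x83, sp=0x90
body[0] add  r1, r1, #43 → r1=0x2e
body[1] add  r3, r2, r5 → r3=0x0a
body[2] add  r4, r5, r4 → r4=0x93
body[3] xor  r2, r3, r3 → r2=0x00
body[4] sub  r1, r0, r0 → r1=0x00
epilogue: pop r4=0x83, sp=0x91
epilogue: pop r3=0xc5, sp=0x92
r1 is caller-saved → body value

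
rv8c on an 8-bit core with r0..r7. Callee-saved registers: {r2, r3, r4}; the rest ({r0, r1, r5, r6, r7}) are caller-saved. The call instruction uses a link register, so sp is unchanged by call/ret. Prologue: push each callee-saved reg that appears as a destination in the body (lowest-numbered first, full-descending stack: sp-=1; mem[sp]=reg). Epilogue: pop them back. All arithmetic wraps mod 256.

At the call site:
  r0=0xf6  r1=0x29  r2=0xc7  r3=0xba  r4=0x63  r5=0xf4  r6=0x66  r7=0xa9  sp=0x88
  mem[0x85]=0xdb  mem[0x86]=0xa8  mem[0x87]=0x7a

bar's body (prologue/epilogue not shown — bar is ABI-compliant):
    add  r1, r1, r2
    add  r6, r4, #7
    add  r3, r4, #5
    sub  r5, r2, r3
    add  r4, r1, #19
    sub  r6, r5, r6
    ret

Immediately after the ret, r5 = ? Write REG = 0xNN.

prologue: push r3 -> mem[0x87]=0xba, sp=0x87
prologue: push r4 -> mem[0x86]=0x63, sp=0x86
body[0] add  r1, r1, r2 -> r1=0xf0
body[1] add  r6, r4, #7 -> r6=0x6a
body[2] add  r3, r4, #5 -> r3=0x68
body[3] sub  r5, r2, r3 -> r5=0x5f
body[4] add  r4, r1, #19 -> r4=0x03
body[5] sub  r6, r5, r6 -> r6=0xf5
epilogue: pop r4=0x63, sp=0x87
epilogue: pop r3=0xba, sp=0x88
r5 is caller-saved -> body value

REG = 0x5f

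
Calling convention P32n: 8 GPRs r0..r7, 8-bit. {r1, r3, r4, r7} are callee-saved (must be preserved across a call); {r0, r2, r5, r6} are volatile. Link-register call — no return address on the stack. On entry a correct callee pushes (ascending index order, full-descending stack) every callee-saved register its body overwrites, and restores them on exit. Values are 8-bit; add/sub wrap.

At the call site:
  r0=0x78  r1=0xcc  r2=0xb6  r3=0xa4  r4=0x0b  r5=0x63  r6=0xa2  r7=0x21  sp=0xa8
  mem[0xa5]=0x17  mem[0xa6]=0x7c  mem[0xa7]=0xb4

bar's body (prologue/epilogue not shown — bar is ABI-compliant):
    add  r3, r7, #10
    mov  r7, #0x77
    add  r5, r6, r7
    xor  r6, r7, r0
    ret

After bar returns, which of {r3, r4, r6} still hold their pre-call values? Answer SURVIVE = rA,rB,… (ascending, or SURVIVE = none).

prologue: push r3 → mem[0xa7]=0xa4, sp=0xa7
prologue: push r7 → mem[0xa6]=0x21, sp=0xa6
body[0] add  r3, r7, #10 → r3=0x2b
body[1] mov  r7, #0x77 → r7=0x77
body[2] add  r5, r6, r7 → r5=0x19
body[3] xor  r6, r7, r0 → r6=0x0f
epilogue: pop r7=0x21, sp=0xa7
epilogue: pop r3=0xa4, sp=0xa8
r3: callee-saved, written=True
r4: callee-saved, written=False
r6: caller-saved, written=True

SURVIVE = r3,r4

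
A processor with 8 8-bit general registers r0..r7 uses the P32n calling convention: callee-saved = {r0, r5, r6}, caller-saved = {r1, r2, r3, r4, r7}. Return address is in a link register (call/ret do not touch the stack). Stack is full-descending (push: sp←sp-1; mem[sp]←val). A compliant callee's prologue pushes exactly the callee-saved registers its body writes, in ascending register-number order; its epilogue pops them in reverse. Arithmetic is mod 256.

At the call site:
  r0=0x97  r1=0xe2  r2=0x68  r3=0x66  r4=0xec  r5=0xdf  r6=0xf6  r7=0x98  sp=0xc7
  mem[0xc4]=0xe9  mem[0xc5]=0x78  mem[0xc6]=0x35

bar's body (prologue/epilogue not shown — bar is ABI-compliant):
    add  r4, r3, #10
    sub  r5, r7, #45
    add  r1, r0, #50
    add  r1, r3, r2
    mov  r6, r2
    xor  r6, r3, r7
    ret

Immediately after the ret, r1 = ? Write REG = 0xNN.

REG = 0xce

prologue: push r5 → mem[0xc6]=0xdf, sp=0xc6
prologue: push r6 → mem[0xc5]=0xf6, sp=0xc5
body[0] add  r4, r3, #10 → r4=0x70
body[1] sub  r5, r7, #45 → r5=0x6b
body[2] add  r1, r0, #50 → r1=0xc9
body[3] add  r1, r3, r2 → r1=0xce
body[4] mov  r6, r2 → r6=0x68
body[5] xor  r6, r3, r7 → r6=0xfe
epilogue: pop r6=0xf6, sp=0xc6
epilogue: pop r5=0xdf, sp=0xc7
r1 is caller-saved → body value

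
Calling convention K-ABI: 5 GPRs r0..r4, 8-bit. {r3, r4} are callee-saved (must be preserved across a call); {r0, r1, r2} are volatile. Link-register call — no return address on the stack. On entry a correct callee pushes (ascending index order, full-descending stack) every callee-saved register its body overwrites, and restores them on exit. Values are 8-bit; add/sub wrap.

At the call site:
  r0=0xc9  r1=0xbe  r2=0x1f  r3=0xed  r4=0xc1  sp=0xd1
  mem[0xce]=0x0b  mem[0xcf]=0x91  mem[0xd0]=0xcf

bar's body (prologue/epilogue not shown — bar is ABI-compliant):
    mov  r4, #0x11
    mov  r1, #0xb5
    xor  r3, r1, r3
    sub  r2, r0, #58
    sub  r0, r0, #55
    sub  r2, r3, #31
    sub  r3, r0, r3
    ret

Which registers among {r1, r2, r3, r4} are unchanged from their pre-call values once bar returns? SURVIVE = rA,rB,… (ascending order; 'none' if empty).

prologue: push r3 -> mem[0xd0]=0xed, sp=0xd0
prologue: push r4 -> mem[0xcf]=0xc1, sp=0xcf
body[0] mov  r4, #0x11 -> r4=0x11
body[1] mov  r1, #0xb5 -> r1=0xb5
body[2] xor  r3, r1, r3 -> r3=0x58
body[3] sub  r2, r0, #58 -> r2=0x8f
body[4] sub  r0, r0, #55 -> r0=0x92
body[5] sub  r2, r3, #31 -> r2=0x39
body[6] sub  r3, r0, r3 -> r3=0x3a
epilogue: pop r4=0xc1, sp=0xd0
epilogue: pop r3=0xed, sp=0xd1
r1: caller-saved, written=True
r2: caller-saved, written=True
r3: callee-saved, written=True
r4: callee-saved, written=True

SURVIVE = r3,r4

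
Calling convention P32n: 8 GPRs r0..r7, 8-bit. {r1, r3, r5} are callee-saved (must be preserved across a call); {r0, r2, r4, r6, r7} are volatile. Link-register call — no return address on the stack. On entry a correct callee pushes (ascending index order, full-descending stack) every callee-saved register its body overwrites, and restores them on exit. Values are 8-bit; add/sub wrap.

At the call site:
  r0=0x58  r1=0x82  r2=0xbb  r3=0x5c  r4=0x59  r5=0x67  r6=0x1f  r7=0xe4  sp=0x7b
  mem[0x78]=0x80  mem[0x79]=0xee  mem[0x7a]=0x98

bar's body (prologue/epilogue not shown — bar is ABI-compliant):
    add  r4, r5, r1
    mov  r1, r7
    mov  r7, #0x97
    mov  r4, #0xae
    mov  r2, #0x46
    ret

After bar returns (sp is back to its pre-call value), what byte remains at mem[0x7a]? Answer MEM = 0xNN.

MEM = 0x82

prologue: push r1 -> mem[0x7a]=0x82, sp=0x7a
body[0] add  r4, r5, r1 -> r4=0xe9
body[1] mov  r1, r7 -> r1=0xe4
body[2] mov  r7, #0x97 -> r7=0x97
body[3] mov  r4, #0xae -> r4=0xae
body[4] mov  r2, #0x46 -> r2=0x46
epilogue: pop r1=0x82, sp=0x7b
prologue pushed ['r1'] at ['0x7a']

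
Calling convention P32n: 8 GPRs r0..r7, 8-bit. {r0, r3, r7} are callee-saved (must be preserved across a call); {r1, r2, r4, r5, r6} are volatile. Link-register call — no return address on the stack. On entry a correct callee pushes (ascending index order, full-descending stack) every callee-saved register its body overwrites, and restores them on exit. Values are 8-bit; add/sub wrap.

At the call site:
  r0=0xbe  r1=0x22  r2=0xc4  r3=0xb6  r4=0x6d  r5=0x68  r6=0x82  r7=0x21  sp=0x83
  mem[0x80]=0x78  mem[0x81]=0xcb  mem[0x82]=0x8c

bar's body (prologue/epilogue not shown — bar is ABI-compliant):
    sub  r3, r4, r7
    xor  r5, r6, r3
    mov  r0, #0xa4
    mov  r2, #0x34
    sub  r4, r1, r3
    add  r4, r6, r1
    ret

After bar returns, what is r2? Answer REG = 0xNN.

REG = 0x34

prologue: push r0 → mem[0x82]=0xbe, sp=0x82
prologue: push r3 → mem[0x81]=0xb6, sp=0x81
body[0] sub  r3, r4, r7 → r3=0x4c
body[1] xor  r5, r6, r3 → r5=0xce
body[2] mov  r0, #0xa4 → r0=0xa4
body[3] mov  r2, #0x34 → r2=0x34
body[4] sub  r4, r1, r3 → r4=0xd6
body[5] add  r4, r6, r1 → r4=0xa4
epilogue: pop r3=0xb6, sp=0x82
epilogue: pop r0=0xbe, sp=0x83
r2 is caller-saved → body value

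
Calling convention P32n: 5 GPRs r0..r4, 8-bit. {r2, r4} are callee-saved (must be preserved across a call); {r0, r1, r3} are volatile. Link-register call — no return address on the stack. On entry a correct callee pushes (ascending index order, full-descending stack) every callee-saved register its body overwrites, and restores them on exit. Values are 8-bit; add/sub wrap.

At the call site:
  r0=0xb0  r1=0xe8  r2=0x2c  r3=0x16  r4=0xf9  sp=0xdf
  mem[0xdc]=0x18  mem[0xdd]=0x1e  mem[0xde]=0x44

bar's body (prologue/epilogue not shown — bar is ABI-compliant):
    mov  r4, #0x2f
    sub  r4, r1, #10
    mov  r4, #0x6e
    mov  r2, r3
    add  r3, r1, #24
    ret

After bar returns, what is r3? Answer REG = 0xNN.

prologue: push r2 -> mem[0xde]=0x2c, sp=0xde
prologue: push r4 -> mem[0xdd]=0xf9, sp=0xdd
body[0] mov  r4, #0x2f -> r4=0x2f
body[1] sub  r4, r1, #10 -> r4=0xde
body[2] mov  r4, #0x6e -> r4=0x6e
body[3] mov  r2, r3 -> r2=0x16
body[4] add  r3, r1, #24 -> r3=0x00
epilogue: pop r4=0xf9, sp=0xde
epilogue: pop r2=0x2c, sp=0xdf
r3 is caller-saved -> body value

REG = 0x00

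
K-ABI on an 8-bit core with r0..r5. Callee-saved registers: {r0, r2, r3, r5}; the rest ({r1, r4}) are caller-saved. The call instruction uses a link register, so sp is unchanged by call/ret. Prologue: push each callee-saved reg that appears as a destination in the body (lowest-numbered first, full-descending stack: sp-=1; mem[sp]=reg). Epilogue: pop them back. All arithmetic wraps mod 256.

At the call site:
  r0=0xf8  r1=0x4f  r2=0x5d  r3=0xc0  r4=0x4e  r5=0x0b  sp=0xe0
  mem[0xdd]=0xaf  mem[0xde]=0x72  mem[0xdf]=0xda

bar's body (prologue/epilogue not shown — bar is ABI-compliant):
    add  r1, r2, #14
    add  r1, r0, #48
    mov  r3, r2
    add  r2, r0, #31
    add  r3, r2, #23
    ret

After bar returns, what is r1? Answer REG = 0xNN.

prologue: push r2 -> mem[0xdf]=0x5d, sp=0xdf
prologue: push r3 -> mem[0xde]=0xc0, sp=0xde
body[0] add  r1, r2, #14 -> r1=0x6b
body[1] add  r1, r0, #48 -> r1=0x28
body[2] mov  r3, r2 -> r3=0x5d
body[3] add  r2, r0, #31 -> r2=0x17
body[4] add  r3, r2, #23 -> r3=0x2e
epilogue: pop r3=0xc0, sp=0xdf
epilogue: pop r2=0x5d, sp=0xe0
r1 is caller-saved -> body value

REG = 0x28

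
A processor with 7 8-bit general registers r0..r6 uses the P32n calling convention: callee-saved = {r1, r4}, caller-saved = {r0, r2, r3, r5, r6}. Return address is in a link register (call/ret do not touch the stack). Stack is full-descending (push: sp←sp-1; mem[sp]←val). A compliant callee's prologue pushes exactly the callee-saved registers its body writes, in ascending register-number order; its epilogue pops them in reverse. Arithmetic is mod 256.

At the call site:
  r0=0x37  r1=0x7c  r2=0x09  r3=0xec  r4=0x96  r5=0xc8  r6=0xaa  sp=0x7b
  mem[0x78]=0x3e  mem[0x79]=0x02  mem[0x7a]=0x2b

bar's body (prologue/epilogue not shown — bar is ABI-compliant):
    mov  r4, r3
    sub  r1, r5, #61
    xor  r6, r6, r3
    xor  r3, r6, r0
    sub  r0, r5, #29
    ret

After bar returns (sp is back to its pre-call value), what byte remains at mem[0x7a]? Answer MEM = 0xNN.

prologue: push r1 -> mem[0x7a]=0x7c, sp=0x7a
prologue: push r4 -> mem[0x79]=0x96, sp=0x79
body[0] mov  r4, r3 -> r4=0xec
body[1] sub  r1, r5, #61 -> r1=0x8b
body[2] xor  r6, r6, r3 -> r6=0x46
body[3] xor  r3, r6, r0 -> r3=0x71
body[4] sub  r0, r5, #29 -> r0=0xab
epilogue: pop r4=0x96, sp=0x7a
epilogue: pop r1=0x7c, sp=0x7b
prologue pushed ['r1', 'r4'] at ['0x7a', '0x79']

MEM = 0x7c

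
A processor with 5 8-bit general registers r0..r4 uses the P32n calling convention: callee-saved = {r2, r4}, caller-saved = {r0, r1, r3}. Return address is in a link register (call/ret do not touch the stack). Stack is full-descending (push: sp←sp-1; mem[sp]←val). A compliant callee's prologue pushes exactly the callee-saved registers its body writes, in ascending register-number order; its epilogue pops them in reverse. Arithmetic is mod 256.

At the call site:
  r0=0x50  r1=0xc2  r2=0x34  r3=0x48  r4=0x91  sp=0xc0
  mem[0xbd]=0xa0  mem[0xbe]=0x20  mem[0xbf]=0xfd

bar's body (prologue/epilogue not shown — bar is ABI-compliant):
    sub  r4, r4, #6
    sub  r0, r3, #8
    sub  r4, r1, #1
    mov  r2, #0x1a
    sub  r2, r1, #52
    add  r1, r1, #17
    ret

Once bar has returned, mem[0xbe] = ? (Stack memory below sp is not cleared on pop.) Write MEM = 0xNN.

MEM = 0x91

prologue: push r2 → mem[0xbf]=0x34, sp=0xbf
prologue: push r4 → mem[0xbe]=0x91, sp=0xbe
body[0] sub  r4, r4, #6 → r4=0x8b
body[1] sub  r0, r3, #8 → r0=0x40
body[2] sub  r4, r1, #1 → r4=0xc1
body[3] mov  r2, #0x1a → r2=0x1a
body[4] sub  r2, r1, #52 → r2=0x8e
body[5] add  r1, r1, #17 → r1=0xd3
epilogue: pop r4=0x91, sp=0xbf
epilogue: pop r2=0x34, sp=0xc0
prologue pushed ['r2', 'r4'] at ['0xbf', '0xbe']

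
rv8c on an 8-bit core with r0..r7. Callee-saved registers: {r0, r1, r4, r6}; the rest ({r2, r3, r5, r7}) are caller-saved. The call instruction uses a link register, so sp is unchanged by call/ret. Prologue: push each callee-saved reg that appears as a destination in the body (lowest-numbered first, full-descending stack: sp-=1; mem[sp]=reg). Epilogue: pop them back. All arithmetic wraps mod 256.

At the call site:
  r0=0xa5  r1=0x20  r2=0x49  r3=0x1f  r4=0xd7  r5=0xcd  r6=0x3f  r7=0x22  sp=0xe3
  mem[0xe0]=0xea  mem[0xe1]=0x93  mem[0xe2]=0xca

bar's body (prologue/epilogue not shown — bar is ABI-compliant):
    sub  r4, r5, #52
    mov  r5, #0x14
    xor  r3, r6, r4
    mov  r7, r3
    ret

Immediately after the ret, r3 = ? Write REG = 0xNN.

prologue: push r4 → mem[0xe2]=0xd7, sp=0xe2
body[0] sub  r4, r5, #52 → r4=0x99
body[1] mov  r5, #0x14 → r5=0x14
body[2] xor  r3, r6, r4 → r3=0xa6
body[3] mov  r7, r3 → r7=0xa6
epilogue: pop r4=0xd7, sp=0xe3
r3 is caller-saved → body value

REG = 0xa6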